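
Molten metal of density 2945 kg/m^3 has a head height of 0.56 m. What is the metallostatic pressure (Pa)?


Formula: P = rho * g * h
rho * g = 2945 * 9.81 = 28890.45 N/m^3
P = 28890.45 * 0.56 = 16178.6520 Pa

Answer: 16178.6520 Pa


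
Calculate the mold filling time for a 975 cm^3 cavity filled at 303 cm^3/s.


Formula: t_fill = V_mold / Q_flow
t = 975 cm^3 / 303 cm^3/s = 3.2178 s

3.2178 s


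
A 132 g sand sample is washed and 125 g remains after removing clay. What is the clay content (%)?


Formula: Clay% = (W_total - W_washed) / W_total * 100
Clay mass = 132 - 125 = 7 g
Clay% = 7 / 132 * 100 = 5.3030%

Answer: 5.3030%


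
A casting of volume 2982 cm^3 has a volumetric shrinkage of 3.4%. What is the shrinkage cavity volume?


Formula: V_shrink = V_casting * shrinkage_pct / 100
V_shrink = 2982 cm^3 * 3.4 / 100 = 101.3880 cm^3

101.3880 cm^3


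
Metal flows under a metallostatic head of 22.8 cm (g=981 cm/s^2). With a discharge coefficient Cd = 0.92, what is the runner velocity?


Formula: v = Cd * sqrt(2 * g * h)  (Torricelli with discharge coefficient)
2*g*h = 2 * 981 * 22.8 = 44733.6 cm^2/s^2
sqrt(44733.6) = 211.50319 cm/s
v = 0.92 * 211.50319 = 194.5829 cm/s


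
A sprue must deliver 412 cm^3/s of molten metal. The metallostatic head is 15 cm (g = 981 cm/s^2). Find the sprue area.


Formula: v = sqrt(2*g*h), A = Q/v
Velocity: v = sqrt(2 * 981 * 15) = sqrt(29430) = 171.5517 cm/s
Sprue area: A = Q / v = 412 / 171.5517 = 2.4016 cm^2

Final answer: 2.4016 cm^2


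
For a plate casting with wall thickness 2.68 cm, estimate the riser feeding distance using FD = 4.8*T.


Formula: FD = 4.8 * T  (riser feeding-distance rule)
FD = 4.8 * 2.68 cm = 12.8640 cm

Answer: 12.8640 cm


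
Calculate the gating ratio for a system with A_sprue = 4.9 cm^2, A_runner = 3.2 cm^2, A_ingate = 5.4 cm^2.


Sprue:Runner:Ingate = 1 : 3.2/4.9 : 5.4/4.9 = 1:0.65:1.10

Final answer: 1:0.65:1.10


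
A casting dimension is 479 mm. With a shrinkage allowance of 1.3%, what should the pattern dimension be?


Formula: L_pattern = L_casting * (1 + shrinkage_rate/100)
Shrinkage factor = 1 + 1.3/100 = 1.013
L_pattern = 479 mm * 1.013 = 485.2270 mm

485.2270 mm


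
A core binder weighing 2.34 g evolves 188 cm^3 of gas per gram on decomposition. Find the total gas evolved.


Formula: V_gas = W_binder * gas_evolution_rate
V = 2.34 g * 188 cm^3/g = 439.9200 cm^3

439.9200 cm^3


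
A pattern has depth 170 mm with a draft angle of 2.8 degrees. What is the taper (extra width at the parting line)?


Formula: taper = depth * tan(draft_angle)
tan(2.8 deg) = 0.0489082
taper = 170 mm * 0.0489082 = 8.3144 mm

Final answer: 8.3144 mm


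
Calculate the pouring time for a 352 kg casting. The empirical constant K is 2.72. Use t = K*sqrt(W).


Formula: t = K * sqrt(W)
sqrt(W) = sqrt(352) = 18.76166
t = 2.72 * 18.76166 = 51.0317 s

Final answer: 51.0317 s


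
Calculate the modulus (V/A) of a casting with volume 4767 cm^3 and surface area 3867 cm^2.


Formula: Casting Modulus M = V / A
M = 4767 cm^3 / 3867 cm^2 = 1.2327 cm

Final answer: 1.2327 cm


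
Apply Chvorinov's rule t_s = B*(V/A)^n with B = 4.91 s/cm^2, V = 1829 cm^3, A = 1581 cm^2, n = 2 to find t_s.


Formula: t_s = B * (V/A)^n  (Chvorinov's rule, n=2)
Modulus M = V/A = 1829/1581 = 1.156863 cm
M^2 = 1.156863^2 = 1.338332 cm^2
t_s = 4.91 * 1.338332 = 6.5712 s

6.5712 s


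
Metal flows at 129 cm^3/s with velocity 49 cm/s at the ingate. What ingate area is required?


Formula: A_ingate = Q / v  (continuity equation)
A = 129 cm^3/s / 49 cm/s = 2.6327 cm^2

Final answer: 2.6327 cm^2


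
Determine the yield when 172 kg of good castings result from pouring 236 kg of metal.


Formula: Casting Yield = (W_good / W_total) * 100
Yield = (172 kg / 236 kg) * 100 = 72.8814%


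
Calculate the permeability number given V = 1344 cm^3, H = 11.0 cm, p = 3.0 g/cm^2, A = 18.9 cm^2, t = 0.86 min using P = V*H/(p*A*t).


Formula: Permeability Number P = (V * H) / (p * A * t)
Numerator: V * H = 1344 * 11.0 = 14784.0
Denominator: p * A * t = 3.0 * 18.9 * 0.86 = 48.762
P = 14784.0 / 48.762 = 303.1869

Answer: 303.1869


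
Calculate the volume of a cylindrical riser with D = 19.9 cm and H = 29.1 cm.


Formula: V = pi * (D/2)^2 * H  (cylinder volume)
Radius = D/2 = 19.9/2 = 9.95 cm
V = pi * 9.95^2 * 29.1 = 9050.8428 cm^3


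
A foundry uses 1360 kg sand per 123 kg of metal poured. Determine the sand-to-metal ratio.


Formula: Sand-to-Metal Ratio = W_sand / W_metal
Ratio = 1360 kg / 123 kg = 11.0569

Answer: 11.0569


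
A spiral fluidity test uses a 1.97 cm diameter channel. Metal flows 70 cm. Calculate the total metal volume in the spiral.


Formula: V = pi * (d/2)^2 * L  (cylinder volume)
Radius = 1.97/2 = 0.985 cm
V = pi * 0.985^2 * 70 = 213.3636 cm^3

Final answer: 213.3636 cm^3


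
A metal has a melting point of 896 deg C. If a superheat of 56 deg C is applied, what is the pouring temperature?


Formula: T_pour = T_melt + Superheat
T_pour = 896 + 56 = 952 deg C

Answer: 952 deg C


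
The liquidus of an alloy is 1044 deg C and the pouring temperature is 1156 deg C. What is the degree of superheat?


Formula: Superheat = T_pour - T_melt
Superheat = 1156 - 1044 = 112 deg C

Answer: 112 deg C


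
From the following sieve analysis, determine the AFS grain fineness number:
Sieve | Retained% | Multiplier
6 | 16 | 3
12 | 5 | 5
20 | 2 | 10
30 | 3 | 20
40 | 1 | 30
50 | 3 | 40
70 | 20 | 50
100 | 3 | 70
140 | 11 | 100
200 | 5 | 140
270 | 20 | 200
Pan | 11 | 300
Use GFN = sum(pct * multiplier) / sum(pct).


Formula: GFN = sum(pct * multiplier) / sum(pct)
sum(pct * multiplier) = 10613
sum(pct) = 100
GFN = 10613 / 100 = 106.13

Answer: 106.13


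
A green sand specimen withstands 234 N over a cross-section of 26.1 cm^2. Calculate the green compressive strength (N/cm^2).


Formula: Compressive Strength = Force / Area
Strength = 234 N / 26.1 cm^2 = 8.9655 N/cm^2


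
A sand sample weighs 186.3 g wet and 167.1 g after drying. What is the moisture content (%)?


Formula: MC = (W_wet - W_dry) / W_wet * 100
Water mass = 186.3 - 167.1 = 19.2 g
MC = 19.2 / 186.3 * 100 = 10.3060%


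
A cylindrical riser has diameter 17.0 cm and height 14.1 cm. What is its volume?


Formula: V = pi * (D/2)^2 * H  (cylinder volume)
Radius = D/2 = 17.0/2 = 8.5 cm
V = pi * 8.5^2 * 14.1 = 3200.4190 cm^3

Final answer: 3200.4190 cm^3


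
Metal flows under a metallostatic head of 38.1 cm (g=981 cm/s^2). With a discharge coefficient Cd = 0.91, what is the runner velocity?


Formula: v = Cd * sqrt(2 * g * h)  (Torricelli with discharge coefficient)
2*g*h = 2 * 981 * 38.1 = 74752.2 cm^2/s^2
sqrt(74752.2) = 273.40849 cm/s
v = 0.91 * 273.40849 = 248.8017 cm/s


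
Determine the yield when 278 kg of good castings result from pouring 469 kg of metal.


Formula: Casting Yield = (W_good / W_total) * 100
Yield = (278 kg / 469 kg) * 100 = 59.2751%

Answer: 59.2751%


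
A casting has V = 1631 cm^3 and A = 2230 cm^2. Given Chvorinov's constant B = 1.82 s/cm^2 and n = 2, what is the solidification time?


Formula: t_s = B * (V/A)^n  (Chvorinov's rule, n=2)
Modulus M = V/A = 1631/2230 = 0.731390 cm
M^2 = 0.731390^2 = 0.534931 cm^2
t_s = 1.82 * 0.534931 = 0.9736 s

Answer: 0.9736 s


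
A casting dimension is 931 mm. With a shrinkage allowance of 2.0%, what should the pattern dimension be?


Formula: L_pattern = L_casting * (1 + shrinkage_rate/100)
Shrinkage factor = 1 + 2.0/100 = 1.02
L_pattern = 931 mm * 1.02 = 949.6200 mm

Answer: 949.6200 mm


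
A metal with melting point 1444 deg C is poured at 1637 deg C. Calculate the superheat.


Formula: Superheat = T_pour - T_melt
Superheat = 1637 - 1444 = 193 deg C


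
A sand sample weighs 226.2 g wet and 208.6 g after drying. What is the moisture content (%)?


Formula: MC = (W_wet - W_dry) / W_wet * 100
Water mass = 226.2 - 208.6 = 17.6 g
MC = 17.6 / 226.2 * 100 = 7.7807%


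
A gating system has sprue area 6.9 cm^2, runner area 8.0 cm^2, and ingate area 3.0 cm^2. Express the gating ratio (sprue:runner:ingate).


Sprue:Runner:Ingate = 1 : 8.0/6.9 : 3.0/6.9 = 1:1.16:0.43

Final answer: 1:1.16:0.43


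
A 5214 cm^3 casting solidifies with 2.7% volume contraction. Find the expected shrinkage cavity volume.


Formula: V_shrink = V_casting * shrinkage_pct / 100
V_shrink = 5214 cm^3 * 2.7 / 100 = 140.7780 cm^3

Answer: 140.7780 cm^3


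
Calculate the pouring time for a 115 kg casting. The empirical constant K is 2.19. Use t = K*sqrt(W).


Formula: t = K * sqrt(W)
sqrt(W) = sqrt(115) = 10.72381
t = 2.19 * 10.72381 = 23.4851 s

Final answer: 23.4851 s


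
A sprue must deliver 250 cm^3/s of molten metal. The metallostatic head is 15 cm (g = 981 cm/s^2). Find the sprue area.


Formula: v = sqrt(2*g*h), A = Q/v
Velocity: v = sqrt(2 * 981 * 15) = sqrt(29430) = 171.5517 cm/s
Sprue area: A = Q / v = 250 / 171.5517 = 1.4573 cm^2


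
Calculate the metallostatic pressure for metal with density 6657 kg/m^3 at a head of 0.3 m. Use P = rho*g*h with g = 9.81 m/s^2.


Formula: P = rho * g * h
rho * g = 6657 * 9.81 = 65305.17 N/m^3
P = 65305.17 * 0.3 = 19591.5510 Pa

Final answer: 19591.5510 Pa


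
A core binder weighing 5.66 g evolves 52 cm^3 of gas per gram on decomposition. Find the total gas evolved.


Formula: V_gas = W_binder * gas_evolution_rate
V = 5.66 g * 52 cm^3/g = 294.3200 cm^3

294.3200 cm^3


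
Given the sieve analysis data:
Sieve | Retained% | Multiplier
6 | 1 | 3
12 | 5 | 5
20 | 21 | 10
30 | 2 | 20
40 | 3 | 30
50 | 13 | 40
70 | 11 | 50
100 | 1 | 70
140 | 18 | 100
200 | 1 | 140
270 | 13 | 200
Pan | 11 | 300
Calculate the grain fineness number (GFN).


Formula: GFN = sum(pct * multiplier) / sum(pct)
sum(pct * multiplier) = 9348
sum(pct) = 100
GFN = 9348 / 100 = 93.48

Final answer: 93.48


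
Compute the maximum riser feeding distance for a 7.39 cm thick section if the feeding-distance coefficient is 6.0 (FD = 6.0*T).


Formula: FD = 6.0 * T  (riser feeding-distance rule)
FD = 6.0 * 7.39 cm = 44.3400 cm

Final answer: 44.3400 cm


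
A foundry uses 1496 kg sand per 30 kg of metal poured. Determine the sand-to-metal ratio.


Formula: Sand-to-Metal Ratio = W_sand / W_metal
Ratio = 1496 kg / 30 kg = 49.8667

Final answer: 49.8667


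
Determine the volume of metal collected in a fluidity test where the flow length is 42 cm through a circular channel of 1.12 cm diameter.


Formula: V = pi * (d/2)^2 * L  (cylinder volume)
Radius = 1.12/2 = 0.56 cm
V = pi * 0.56^2 * 42 = 41.3785 cm^3


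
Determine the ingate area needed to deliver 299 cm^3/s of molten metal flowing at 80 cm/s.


Formula: A_ingate = Q / v  (continuity equation)
A = 299 cm^3/s / 80 cm/s = 3.7375 cm^2

Answer: 3.7375 cm^2


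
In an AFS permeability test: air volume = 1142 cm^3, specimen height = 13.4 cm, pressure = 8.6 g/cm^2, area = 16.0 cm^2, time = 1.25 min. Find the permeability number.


Formula: Permeability Number P = (V * H) / (p * A * t)
Numerator: V * H = 1142 * 13.4 = 15302.8
Denominator: p * A * t = 8.6 * 16.0 * 1.25 = 172.0
P = 15302.8 / 172.0 = 88.9698

Final answer: 88.9698


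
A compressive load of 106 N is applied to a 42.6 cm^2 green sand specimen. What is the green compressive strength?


Formula: Compressive Strength = Force / Area
Strength = 106 N / 42.6 cm^2 = 2.4883 N/cm^2

2.4883 N/cm^2


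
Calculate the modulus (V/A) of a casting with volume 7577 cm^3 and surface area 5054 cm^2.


Formula: Casting Modulus M = V / A
M = 7577 cm^3 / 5054 cm^2 = 1.4992 cm


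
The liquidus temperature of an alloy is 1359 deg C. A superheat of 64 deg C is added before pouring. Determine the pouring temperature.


Formula: T_pour = T_melt + Superheat
T_pour = 1359 + 64 = 1423 deg C


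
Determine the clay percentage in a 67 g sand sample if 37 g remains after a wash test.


Formula: Clay% = (W_total - W_washed) / W_total * 100
Clay mass = 67 - 37 = 30 g
Clay% = 30 / 67 * 100 = 44.7761%

Final answer: 44.7761%


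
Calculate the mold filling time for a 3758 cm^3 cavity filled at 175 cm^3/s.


Formula: t_fill = V_mold / Q_flow
t = 3758 cm^3 / 175 cm^3/s = 21.4743 s

Answer: 21.4743 s


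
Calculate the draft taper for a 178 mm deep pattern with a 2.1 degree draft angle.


Formula: taper = depth * tan(draft_angle)
tan(2.1 deg) = 0.0366683
taper = 178 mm * 0.0366683 = 6.5270 mm

Final answer: 6.5270 mm


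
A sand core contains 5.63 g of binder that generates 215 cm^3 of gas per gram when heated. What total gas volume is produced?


Formula: V_gas = W_binder * gas_evolution_rate
V = 5.63 g * 215 cm^3/g = 1210.4500 cm^3

Answer: 1210.4500 cm^3


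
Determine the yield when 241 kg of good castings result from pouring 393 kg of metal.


Formula: Casting Yield = (W_good / W_total) * 100
Yield = (241 kg / 393 kg) * 100 = 61.3232%

Final answer: 61.3232%


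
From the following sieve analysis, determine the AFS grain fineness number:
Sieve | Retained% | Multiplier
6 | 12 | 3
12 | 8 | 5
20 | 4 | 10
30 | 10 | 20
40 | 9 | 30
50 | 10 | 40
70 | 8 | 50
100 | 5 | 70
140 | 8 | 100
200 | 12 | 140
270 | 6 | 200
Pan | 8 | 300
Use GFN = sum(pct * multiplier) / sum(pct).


Formula: GFN = sum(pct * multiplier) / sum(pct)
sum(pct * multiplier) = 7816
sum(pct) = 100
GFN = 7816 / 100 = 78.16


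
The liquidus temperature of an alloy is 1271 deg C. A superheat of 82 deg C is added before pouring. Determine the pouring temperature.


Formula: T_pour = T_melt + Superheat
T_pour = 1271 + 82 = 1353 deg C

Answer: 1353 deg C


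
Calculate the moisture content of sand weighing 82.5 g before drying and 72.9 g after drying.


Formula: MC = (W_wet - W_dry) / W_wet * 100
Water mass = 82.5 - 72.9 = 9.6 g
MC = 9.6 / 82.5 * 100 = 11.6364%

Final answer: 11.6364%


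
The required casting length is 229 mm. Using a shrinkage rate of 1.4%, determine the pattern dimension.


Formula: L_pattern = L_casting * (1 + shrinkage_rate/100)
Shrinkage factor = 1 + 1.4/100 = 1.014
L_pattern = 229 mm * 1.014 = 232.2060 mm

Answer: 232.2060 mm


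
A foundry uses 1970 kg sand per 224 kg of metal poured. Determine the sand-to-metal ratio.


Formula: Sand-to-Metal Ratio = W_sand / W_metal
Ratio = 1970 kg / 224 kg = 8.7946

8.7946


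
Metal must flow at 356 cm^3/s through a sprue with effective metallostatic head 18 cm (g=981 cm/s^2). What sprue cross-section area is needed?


Formula: v = sqrt(2*g*h), A = Q/v
Velocity: v = sqrt(2 * 981 * 18) = sqrt(35316) = 187.9255 cm/s
Sprue area: A = Q / v = 356 / 187.9255 = 1.8944 cm^2

Final answer: 1.8944 cm^2


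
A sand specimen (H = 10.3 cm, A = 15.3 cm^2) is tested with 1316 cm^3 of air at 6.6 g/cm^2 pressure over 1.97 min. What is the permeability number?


Formula: Permeability Number P = (V * H) / (p * A * t)
Numerator: V * H = 1316 * 10.3 = 13554.8
Denominator: p * A * t = 6.6 * 15.3 * 1.97 = 198.9306
P = 13554.8 / 198.9306 = 68.1383

Final answer: 68.1383


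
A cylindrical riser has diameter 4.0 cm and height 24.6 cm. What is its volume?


Formula: V = pi * (D/2)^2 * H  (cylinder volume)
Radius = D/2 = 4.0/2 = 2.0 cm
V = pi * 2.0^2 * 24.6 = 309.1327 cm^3


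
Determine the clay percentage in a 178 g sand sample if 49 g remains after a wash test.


Formula: Clay% = (W_total - W_washed) / W_total * 100
Clay mass = 178 - 49 = 129 g
Clay% = 129 / 178 * 100 = 72.4719%

Final answer: 72.4719%


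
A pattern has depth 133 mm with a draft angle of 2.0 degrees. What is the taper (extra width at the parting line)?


Formula: taper = depth * tan(draft_angle)
tan(2.0 deg) = 0.0349208
taper = 133 mm * 0.0349208 = 4.6445 mm

4.6445 mm


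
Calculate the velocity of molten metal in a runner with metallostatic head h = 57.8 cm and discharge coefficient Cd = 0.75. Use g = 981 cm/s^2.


Formula: v = Cd * sqrt(2 * g * h)  (Torricelli with discharge coefficient)
2*g*h = 2 * 981 * 57.8 = 113403.6 cm^2/s^2
sqrt(113403.6) = 336.75451 cm/s
v = 0.75 * 336.75451 = 252.5659 cm/s


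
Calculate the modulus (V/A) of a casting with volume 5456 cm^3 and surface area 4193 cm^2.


Formula: Casting Modulus M = V / A
M = 5456 cm^3 / 4193 cm^2 = 1.3012 cm

1.3012 cm


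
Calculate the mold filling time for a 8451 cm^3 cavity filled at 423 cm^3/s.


Formula: t_fill = V_mold / Q_flow
t = 8451 cm^3 / 423 cm^3/s = 19.9787 s

Final answer: 19.9787 s


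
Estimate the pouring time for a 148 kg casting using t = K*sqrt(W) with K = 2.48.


Formula: t = K * sqrt(W)
sqrt(W) = sqrt(148) = 12.16553
t = 2.48 * 12.16553 = 30.1705 s


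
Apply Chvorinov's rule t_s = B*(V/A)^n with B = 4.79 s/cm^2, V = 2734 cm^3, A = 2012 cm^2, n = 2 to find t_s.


Formula: t_s = B * (V/A)^n  (Chvorinov's rule, n=2)
Modulus M = V/A = 2734/2012 = 1.358847 cm
M^2 = 1.358847^2 = 1.846465 cm^2
t_s = 4.79 * 1.846465 = 8.8446 s


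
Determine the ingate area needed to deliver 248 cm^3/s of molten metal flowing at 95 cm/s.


Formula: A_ingate = Q / v  (continuity equation)
A = 248 cm^3/s / 95 cm/s = 2.6105 cm^2

Final answer: 2.6105 cm^2


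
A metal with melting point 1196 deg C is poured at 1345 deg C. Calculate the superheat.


Formula: Superheat = T_pour - T_melt
Superheat = 1345 - 1196 = 149 deg C

149 deg C


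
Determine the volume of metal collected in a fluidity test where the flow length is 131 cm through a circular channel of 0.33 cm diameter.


Formula: V = pi * (d/2)^2 * L  (cylinder volume)
Radius = 0.33/2 = 0.165 cm
V = pi * 0.165^2 * 131 = 11.2044 cm^3


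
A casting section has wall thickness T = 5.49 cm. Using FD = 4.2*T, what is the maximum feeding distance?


Formula: FD = 4.2 * T  (riser feeding-distance rule)
FD = 4.2 * 5.49 cm = 23.0580 cm

23.0580 cm


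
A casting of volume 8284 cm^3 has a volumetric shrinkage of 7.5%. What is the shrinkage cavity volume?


Formula: V_shrink = V_casting * shrinkage_pct / 100
V_shrink = 8284 cm^3 * 7.5 / 100 = 621.3000 cm^3

Final answer: 621.3000 cm^3


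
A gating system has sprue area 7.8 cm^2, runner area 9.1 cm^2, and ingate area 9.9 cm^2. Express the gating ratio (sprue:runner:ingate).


Sprue:Runner:Ingate = 1 : 9.1/7.8 : 9.9/7.8 = 1:1.17:1.27

1:1.17:1.27


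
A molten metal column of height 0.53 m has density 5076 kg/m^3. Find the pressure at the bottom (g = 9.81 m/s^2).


Formula: P = rho * g * h
rho * g = 5076 * 9.81 = 49795.56 N/m^3
P = 49795.56 * 0.53 = 26391.6468 Pa


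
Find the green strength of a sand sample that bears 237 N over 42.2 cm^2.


Formula: Compressive Strength = Force / Area
Strength = 237 N / 42.2 cm^2 = 5.6161 N/cm^2


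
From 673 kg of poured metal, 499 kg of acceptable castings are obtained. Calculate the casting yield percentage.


Formula: Casting Yield = (W_good / W_total) * 100
Yield = (499 kg / 673 kg) * 100 = 74.1456%

Answer: 74.1456%


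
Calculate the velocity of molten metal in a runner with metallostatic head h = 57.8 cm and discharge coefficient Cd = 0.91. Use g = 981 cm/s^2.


Formula: v = Cd * sqrt(2 * g * h)  (Torricelli with discharge coefficient)
2*g*h = 2 * 981 * 57.8 = 113403.6 cm^2/s^2
sqrt(113403.6) = 336.75451 cm/s
v = 0.91 * 336.75451 = 306.4466 cm/s

Final answer: 306.4466 cm/s


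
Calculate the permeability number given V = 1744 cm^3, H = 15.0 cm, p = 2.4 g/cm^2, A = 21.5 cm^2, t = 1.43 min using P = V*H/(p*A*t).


Formula: Permeability Number P = (V * H) / (p * A * t)
Numerator: V * H = 1744 * 15.0 = 26160.0
Denominator: p * A * t = 2.4 * 21.5 * 1.43 = 73.788
P = 26160.0 / 73.788 = 354.5292

Final answer: 354.5292


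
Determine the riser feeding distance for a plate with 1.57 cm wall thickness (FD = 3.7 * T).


Formula: FD = 3.7 * T  (riser feeding-distance rule)
FD = 3.7 * 1.57 cm = 5.8090 cm

Answer: 5.8090 cm


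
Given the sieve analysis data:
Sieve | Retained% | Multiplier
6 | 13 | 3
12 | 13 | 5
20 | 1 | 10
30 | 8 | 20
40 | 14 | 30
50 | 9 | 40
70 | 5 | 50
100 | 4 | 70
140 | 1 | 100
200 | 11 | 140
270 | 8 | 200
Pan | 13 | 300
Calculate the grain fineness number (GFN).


Formula: GFN = sum(pct * multiplier) / sum(pct)
sum(pct * multiplier) = 8724
sum(pct) = 100
GFN = 8724 / 100 = 87.24


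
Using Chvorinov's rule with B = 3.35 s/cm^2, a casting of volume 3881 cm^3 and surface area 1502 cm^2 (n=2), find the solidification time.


Formula: t_s = B * (V/A)^n  (Chvorinov's rule, n=2)
Modulus M = V/A = 3881/1502 = 2.583888 cm
M^2 = 2.583888^2 = 6.676477 cm^2
t_s = 3.35 * 6.676477 = 22.3662 s

22.3662 s


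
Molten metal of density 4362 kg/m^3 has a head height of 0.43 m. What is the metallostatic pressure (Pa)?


Formula: P = rho * g * h
rho * g = 4362 * 9.81 = 42791.22 N/m^3
P = 42791.22 * 0.43 = 18400.2246 Pa

Answer: 18400.2246 Pa


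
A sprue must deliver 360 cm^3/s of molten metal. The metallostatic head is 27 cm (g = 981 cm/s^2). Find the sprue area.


Formula: v = sqrt(2*g*h), A = Q/v
Velocity: v = sqrt(2 * 981 * 27) = sqrt(52974) = 230.1608 cm/s
Sprue area: A = Q / v = 360 / 230.1608 = 1.5641 cm^2

Answer: 1.5641 cm^2


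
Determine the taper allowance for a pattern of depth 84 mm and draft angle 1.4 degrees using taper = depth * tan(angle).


Formula: taper = depth * tan(draft_angle)
tan(1.4 deg) = 0.0244395
taper = 84 mm * 0.0244395 = 2.0529 mm

Answer: 2.0529 mm


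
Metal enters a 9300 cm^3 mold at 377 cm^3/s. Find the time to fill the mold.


Formula: t_fill = V_mold / Q_flow
t = 9300 cm^3 / 377 cm^3/s = 24.6684 s

24.6684 s


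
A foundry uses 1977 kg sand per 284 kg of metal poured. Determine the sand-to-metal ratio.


Formula: Sand-to-Metal Ratio = W_sand / W_metal
Ratio = 1977 kg / 284 kg = 6.9613


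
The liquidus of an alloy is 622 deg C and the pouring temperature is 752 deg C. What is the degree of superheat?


Formula: Superheat = T_pour - T_melt
Superheat = 752 - 622 = 130 deg C


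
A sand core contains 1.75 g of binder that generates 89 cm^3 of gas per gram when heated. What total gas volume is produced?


Formula: V_gas = W_binder * gas_evolution_rate
V = 1.75 g * 89 cm^3/g = 155.7500 cm^3


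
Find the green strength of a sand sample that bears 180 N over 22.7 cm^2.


Formula: Compressive Strength = Force / Area
Strength = 180 N / 22.7 cm^2 = 7.9295 N/cm^2


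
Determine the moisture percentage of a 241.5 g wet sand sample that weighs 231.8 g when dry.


Formula: MC = (W_wet - W_dry) / W_wet * 100
Water mass = 241.5 - 231.8 = 9.7 g
MC = 9.7 / 241.5 * 100 = 4.0166%

4.0166%


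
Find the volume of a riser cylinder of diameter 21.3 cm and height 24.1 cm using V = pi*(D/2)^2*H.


Formula: V = pi * (D/2)^2 * H  (cylinder volume)
Radius = D/2 = 21.3/2 = 10.65 cm
V = pi * 10.65^2 * 24.1 = 8587.4878 cm^3


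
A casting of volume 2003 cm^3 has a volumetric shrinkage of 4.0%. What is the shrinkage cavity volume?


Formula: V_shrink = V_casting * shrinkage_pct / 100
V_shrink = 2003 cm^3 * 4.0 / 100 = 80.1200 cm^3


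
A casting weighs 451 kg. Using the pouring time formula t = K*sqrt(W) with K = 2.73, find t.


Formula: t = K * sqrt(W)
sqrt(W) = sqrt(451) = 21.23676
t = 2.73 * 21.23676 = 57.9764 s

57.9764 s


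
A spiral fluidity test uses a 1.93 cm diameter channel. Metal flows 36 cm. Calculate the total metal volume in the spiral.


Formula: V = pi * (d/2)^2 * L  (cylinder volume)
Radius = 1.93/2 = 0.965 cm
V = pi * 0.965^2 * 36 = 105.3191 cm^3

Answer: 105.3191 cm^3


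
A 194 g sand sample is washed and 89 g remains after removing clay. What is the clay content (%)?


Formula: Clay% = (W_total - W_washed) / W_total * 100
Clay mass = 194 - 89 = 105 g
Clay% = 105 / 194 * 100 = 54.1237%

Answer: 54.1237%


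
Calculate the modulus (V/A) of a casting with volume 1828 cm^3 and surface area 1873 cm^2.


Formula: Casting Modulus M = V / A
M = 1828 cm^3 / 1873 cm^2 = 0.9760 cm

0.9760 cm


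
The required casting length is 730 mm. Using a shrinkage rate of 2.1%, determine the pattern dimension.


Formula: L_pattern = L_casting * (1 + shrinkage_rate/100)
Shrinkage factor = 1 + 2.1/100 = 1.021
L_pattern = 730 mm * 1.021 = 745.3300 mm

Answer: 745.3300 mm


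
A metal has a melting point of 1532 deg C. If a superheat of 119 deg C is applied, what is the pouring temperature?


Formula: T_pour = T_melt + Superheat
T_pour = 1532 + 119 = 1651 deg C

Final answer: 1651 deg C


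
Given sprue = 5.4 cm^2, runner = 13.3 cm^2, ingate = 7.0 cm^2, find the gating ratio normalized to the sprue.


Sprue:Runner:Ingate = 1 : 13.3/5.4 : 7.0/5.4 = 1:2.46:1.30


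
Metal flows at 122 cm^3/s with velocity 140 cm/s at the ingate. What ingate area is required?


Formula: A_ingate = Q / v  (continuity equation)
A = 122 cm^3/s / 140 cm/s = 0.8714 cm^2

0.8714 cm^2


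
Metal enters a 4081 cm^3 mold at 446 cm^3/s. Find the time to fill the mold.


Formula: t_fill = V_mold / Q_flow
t = 4081 cm^3 / 446 cm^3/s = 9.1502 s

Final answer: 9.1502 s


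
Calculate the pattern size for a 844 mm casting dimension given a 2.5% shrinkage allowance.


Formula: L_pattern = L_casting * (1 + shrinkage_rate/100)
Shrinkage factor = 1 + 2.5/100 = 1.025
L_pattern = 844 mm * 1.025 = 865.1000 mm

865.1000 mm


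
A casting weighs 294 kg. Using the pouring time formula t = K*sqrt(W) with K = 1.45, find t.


Formula: t = K * sqrt(W)
sqrt(W) = sqrt(294) = 17.14643
t = 1.45 * 17.14643 = 24.8623 s

Answer: 24.8623 s


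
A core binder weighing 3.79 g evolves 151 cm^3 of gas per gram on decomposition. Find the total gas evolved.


Formula: V_gas = W_binder * gas_evolution_rate
V = 3.79 g * 151 cm^3/g = 572.2900 cm^3

Final answer: 572.2900 cm^3


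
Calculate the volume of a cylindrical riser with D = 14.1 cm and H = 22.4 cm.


Formula: V = pi * (D/2)^2 * H  (cylinder volume)
Radius = D/2 = 14.1/2 = 7.05 cm
V = pi * 7.05^2 * 22.4 = 3497.6482 cm^3

Final answer: 3497.6482 cm^3


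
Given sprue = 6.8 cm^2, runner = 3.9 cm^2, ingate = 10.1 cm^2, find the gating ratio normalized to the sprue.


Sprue:Runner:Ingate = 1 : 3.9/6.8 : 10.1/6.8 = 1:0.57:1.49

Answer: 1:0.57:1.49


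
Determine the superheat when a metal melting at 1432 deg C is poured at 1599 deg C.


Formula: Superheat = T_pour - T_melt
Superheat = 1599 - 1432 = 167 deg C

Answer: 167 deg C


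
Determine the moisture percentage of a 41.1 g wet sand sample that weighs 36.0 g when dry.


Formula: MC = (W_wet - W_dry) / W_wet * 100
Water mass = 41.1 - 36.0 = 5.1 g
MC = 5.1 / 41.1 * 100 = 12.4088%

Answer: 12.4088%


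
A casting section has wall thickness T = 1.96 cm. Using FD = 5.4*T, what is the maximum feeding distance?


Formula: FD = 5.4 * T  (riser feeding-distance rule)
FD = 5.4 * 1.96 cm = 10.5840 cm


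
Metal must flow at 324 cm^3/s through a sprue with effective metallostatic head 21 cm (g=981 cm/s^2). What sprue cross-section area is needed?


Formula: v = sqrt(2*g*h), A = Q/v
Velocity: v = sqrt(2 * 981 * 21) = sqrt(41202) = 202.9828 cm/s
Sprue area: A = Q / v = 324 / 202.9828 = 1.5962 cm^2

1.5962 cm^2


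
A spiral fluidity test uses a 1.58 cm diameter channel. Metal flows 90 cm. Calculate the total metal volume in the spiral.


Formula: V = pi * (d/2)^2 * L  (cylinder volume)
Radius = 1.58/2 = 0.79 cm
V = pi * 0.79^2 * 90 = 176.4601 cm^3


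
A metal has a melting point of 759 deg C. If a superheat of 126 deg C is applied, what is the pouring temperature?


Formula: T_pour = T_melt + Superheat
T_pour = 759 + 126 = 885 deg C


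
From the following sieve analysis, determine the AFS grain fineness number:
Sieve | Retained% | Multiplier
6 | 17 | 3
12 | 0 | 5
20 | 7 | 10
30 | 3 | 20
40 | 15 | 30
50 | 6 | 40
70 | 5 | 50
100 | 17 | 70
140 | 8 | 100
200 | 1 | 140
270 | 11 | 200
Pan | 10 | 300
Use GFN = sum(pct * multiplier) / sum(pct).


Formula: GFN = sum(pct * multiplier) / sum(pct)
sum(pct * multiplier) = 8451
sum(pct) = 100
GFN = 8451 / 100 = 84.51

Answer: 84.51


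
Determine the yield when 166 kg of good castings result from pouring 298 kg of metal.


Formula: Casting Yield = (W_good / W_total) * 100
Yield = (166 kg / 298 kg) * 100 = 55.7047%

Answer: 55.7047%


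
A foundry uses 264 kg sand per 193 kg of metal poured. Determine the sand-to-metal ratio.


Formula: Sand-to-Metal Ratio = W_sand / W_metal
Ratio = 264 kg / 193 kg = 1.3679

1.3679


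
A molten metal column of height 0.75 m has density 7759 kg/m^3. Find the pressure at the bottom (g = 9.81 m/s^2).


Formula: P = rho * g * h
rho * g = 7759 * 9.81 = 76115.79 N/m^3
P = 76115.79 * 0.75 = 57086.8425 Pa

Final answer: 57086.8425 Pa


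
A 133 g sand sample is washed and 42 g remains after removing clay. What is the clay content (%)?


Formula: Clay% = (W_total - W_washed) / W_total * 100
Clay mass = 133 - 42 = 91 g
Clay% = 91 / 133 * 100 = 68.4211%


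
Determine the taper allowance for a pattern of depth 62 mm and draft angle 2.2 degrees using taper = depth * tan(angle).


Formula: taper = depth * tan(draft_angle)
tan(2.2 deg) = 0.0384161
taper = 62 mm * 0.0384161 = 2.3818 mm

2.3818 mm


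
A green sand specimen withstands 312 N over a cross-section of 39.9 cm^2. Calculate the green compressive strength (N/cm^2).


Formula: Compressive Strength = Force / Area
Strength = 312 N / 39.9 cm^2 = 7.8195 N/cm^2

Answer: 7.8195 N/cm^2


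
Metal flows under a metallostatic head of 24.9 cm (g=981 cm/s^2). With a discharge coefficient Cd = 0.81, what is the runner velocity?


Formula: v = Cd * sqrt(2 * g * h)  (Torricelli with discharge coefficient)
2*g*h = 2 * 981 * 24.9 = 48853.8 cm^2/s^2
sqrt(48853.8) = 221.02896 cm/s
v = 0.81 * 221.02896 = 179.0335 cm/s

Answer: 179.0335 cm/s


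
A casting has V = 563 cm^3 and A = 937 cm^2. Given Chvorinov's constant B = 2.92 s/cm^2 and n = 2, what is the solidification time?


Formula: t_s = B * (V/A)^n  (Chvorinov's rule, n=2)
Modulus M = V/A = 563/937 = 0.600854 cm
M^2 = 0.600854^2 = 0.361026 cm^2
t_s = 2.92 * 0.361026 = 1.0542 s

Final answer: 1.0542 s


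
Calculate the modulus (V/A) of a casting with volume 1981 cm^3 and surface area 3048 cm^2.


Formula: Casting Modulus M = V / A
M = 1981 cm^3 / 3048 cm^2 = 0.6499 cm


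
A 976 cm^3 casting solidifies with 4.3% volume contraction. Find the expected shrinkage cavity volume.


Formula: V_shrink = V_casting * shrinkage_pct / 100
V_shrink = 976 cm^3 * 4.3 / 100 = 41.9680 cm^3

Answer: 41.9680 cm^3


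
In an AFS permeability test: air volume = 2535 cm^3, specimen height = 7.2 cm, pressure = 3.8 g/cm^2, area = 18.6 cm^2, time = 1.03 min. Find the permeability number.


Formula: Permeability Number P = (V * H) / (p * A * t)
Numerator: V * H = 2535 * 7.2 = 18252.0
Denominator: p * A * t = 3.8 * 18.6 * 1.03 = 72.8004
P = 18252.0 / 72.8004 = 250.7129

Final answer: 250.7129


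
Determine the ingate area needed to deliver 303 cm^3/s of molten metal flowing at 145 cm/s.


Formula: A_ingate = Q / v  (continuity equation)
A = 303 cm^3/s / 145 cm/s = 2.0897 cm^2

Answer: 2.0897 cm^2


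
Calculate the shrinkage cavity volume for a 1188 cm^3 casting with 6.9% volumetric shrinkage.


Formula: V_shrink = V_casting * shrinkage_pct / 100
V_shrink = 1188 cm^3 * 6.9 / 100 = 81.9720 cm^3

Answer: 81.9720 cm^3


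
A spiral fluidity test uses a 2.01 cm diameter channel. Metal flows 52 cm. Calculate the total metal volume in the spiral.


Formula: V = pi * (d/2)^2 * L  (cylinder volume)
Radius = 2.01/2 = 1.005 cm
V = pi * 1.005^2 * 52 = 165.0005 cm^3

165.0005 cm^3


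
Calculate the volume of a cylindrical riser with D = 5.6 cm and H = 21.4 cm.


Formula: V = pi * (D/2)^2 * H  (cylinder volume)
Radius = D/2 = 5.6/2 = 2.8 cm
V = pi * 2.8^2 * 21.4 = 527.0838 cm^3


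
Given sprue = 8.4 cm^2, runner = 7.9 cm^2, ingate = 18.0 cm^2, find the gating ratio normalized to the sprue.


Sprue:Runner:Ingate = 1 : 7.9/8.4 : 18.0/8.4 = 1:0.94:2.14

1:0.94:2.14


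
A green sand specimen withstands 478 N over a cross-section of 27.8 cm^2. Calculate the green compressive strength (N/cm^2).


Formula: Compressive Strength = Force / Area
Strength = 478 N / 27.8 cm^2 = 17.1942 N/cm^2

Answer: 17.1942 N/cm^2


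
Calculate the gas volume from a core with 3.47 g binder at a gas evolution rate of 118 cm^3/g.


Formula: V_gas = W_binder * gas_evolution_rate
V = 3.47 g * 118 cm^3/g = 409.4600 cm^3

409.4600 cm^3


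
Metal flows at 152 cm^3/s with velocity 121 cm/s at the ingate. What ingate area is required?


Formula: A_ingate = Q / v  (continuity equation)
A = 152 cm^3/s / 121 cm/s = 1.2562 cm^2


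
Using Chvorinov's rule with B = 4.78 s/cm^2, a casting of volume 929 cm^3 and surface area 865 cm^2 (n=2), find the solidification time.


Formula: t_s = B * (V/A)^n  (Chvorinov's rule, n=2)
Modulus M = V/A = 929/865 = 1.073988 cm
M^2 = 1.073988^2 = 1.153450 cm^2
t_s = 4.78 * 1.153450 = 5.5135 s

5.5135 s


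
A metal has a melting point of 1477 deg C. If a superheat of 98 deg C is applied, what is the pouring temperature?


Formula: T_pour = T_melt + Superheat
T_pour = 1477 + 98 = 1575 deg C

Final answer: 1575 deg C


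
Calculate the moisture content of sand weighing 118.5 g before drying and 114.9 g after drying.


Formula: MC = (W_wet - W_dry) / W_wet * 100
Water mass = 118.5 - 114.9 = 3.6 g
MC = 3.6 / 118.5 * 100 = 3.0380%

3.0380%


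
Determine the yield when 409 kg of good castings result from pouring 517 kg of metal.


Formula: Casting Yield = (W_good / W_total) * 100
Yield = (409 kg / 517 kg) * 100 = 79.1103%


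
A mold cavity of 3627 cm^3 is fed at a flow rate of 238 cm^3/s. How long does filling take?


Formula: t_fill = V_mold / Q_flow
t = 3627 cm^3 / 238 cm^3/s = 15.2395 s

15.2395 s


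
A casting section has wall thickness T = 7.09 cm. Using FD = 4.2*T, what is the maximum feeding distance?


Formula: FD = 4.2 * T  (riser feeding-distance rule)
FD = 4.2 * 7.09 cm = 29.7780 cm

Answer: 29.7780 cm


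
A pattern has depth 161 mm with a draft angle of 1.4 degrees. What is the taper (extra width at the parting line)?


Formula: taper = depth * tan(draft_angle)
tan(1.4 deg) = 0.0244395
taper = 161 mm * 0.0244395 = 3.9348 mm

Final answer: 3.9348 mm


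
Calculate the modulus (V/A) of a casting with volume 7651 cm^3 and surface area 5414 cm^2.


Formula: Casting Modulus M = V / A
M = 7651 cm^3 / 5414 cm^2 = 1.4132 cm


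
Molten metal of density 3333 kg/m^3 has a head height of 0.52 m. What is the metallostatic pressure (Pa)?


Formula: P = rho * g * h
rho * g = 3333 * 9.81 = 32696.73 N/m^3
P = 32696.73 * 0.52 = 17002.2996 Pa

17002.2996 Pa


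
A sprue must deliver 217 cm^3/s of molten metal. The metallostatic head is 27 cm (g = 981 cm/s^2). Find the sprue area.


Formula: v = sqrt(2*g*h), A = Q/v
Velocity: v = sqrt(2 * 981 * 27) = sqrt(52974) = 230.1608 cm/s
Sprue area: A = Q / v = 217 / 230.1608 = 0.9428 cm^2

Answer: 0.9428 cm^2


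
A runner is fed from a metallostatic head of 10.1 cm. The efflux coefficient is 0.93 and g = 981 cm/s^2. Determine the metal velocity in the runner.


Formula: v = Cd * sqrt(2 * g * h)  (Torricelli with discharge coefficient)
2*g*h = 2 * 981 * 10.1 = 19816.2 cm^2/s^2
sqrt(19816.2) = 140.77003 cm/s
v = 0.93 * 140.77003 = 130.9161 cm/s

130.9161 cm/s


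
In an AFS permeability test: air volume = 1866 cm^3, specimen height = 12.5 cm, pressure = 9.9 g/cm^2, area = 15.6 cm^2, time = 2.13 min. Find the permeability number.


Formula: Permeability Number P = (V * H) / (p * A * t)
Numerator: V * H = 1866 * 12.5 = 23325.0
Denominator: p * A * t = 9.9 * 15.6 * 2.13 = 328.9572
P = 23325.0 / 328.9572 = 70.9059

70.9059


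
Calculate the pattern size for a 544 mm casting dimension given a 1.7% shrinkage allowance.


Formula: L_pattern = L_casting * (1 + shrinkage_rate/100)
Shrinkage factor = 1 + 1.7/100 = 1.017
L_pattern = 544 mm * 1.017 = 553.2480 mm

Answer: 553.2480 mm


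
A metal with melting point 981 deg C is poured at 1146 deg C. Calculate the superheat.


Formula: Superheat = T_pour - T_melt
Superheat = 1146 - 981 = 165 deg C

Final answer: 165 deg C


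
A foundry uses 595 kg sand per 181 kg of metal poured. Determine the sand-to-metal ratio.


Formula: Sand-to-Metal Ratio = W_sand / W_metal
Ratio = 595 kg / 181 kg = 3.2873

3.2873


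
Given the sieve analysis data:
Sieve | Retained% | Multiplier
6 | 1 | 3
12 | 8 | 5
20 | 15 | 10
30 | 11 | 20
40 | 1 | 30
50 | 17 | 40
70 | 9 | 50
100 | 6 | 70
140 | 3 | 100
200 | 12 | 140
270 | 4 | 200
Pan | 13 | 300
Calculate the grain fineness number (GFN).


Formula: GFN = sum(pct * multiplier) / sum(pct)
sum(pct * multiplier) = 8673
sum(pct) = 100
GFN = 8673 / 100 = 86.73

Final answer: 86.73


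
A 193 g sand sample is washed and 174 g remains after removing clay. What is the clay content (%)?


Formula: Clay% = (W_total - W_washed) / W_total * 100
Clay mass = 193 - 174 = 19 g
Clay% = 19 / 193 * 100 = 9.8446%


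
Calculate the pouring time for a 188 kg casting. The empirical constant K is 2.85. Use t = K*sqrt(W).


Formula: t = K * sqrt(W)
sqrt(W) = sqrt(188) = 13.71131
t = 2.85 * 13.71131 = 39.0772 s

39.0772 s


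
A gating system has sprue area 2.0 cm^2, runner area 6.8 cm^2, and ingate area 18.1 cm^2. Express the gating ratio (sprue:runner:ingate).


Sprue:Runner:Ingate = 1 : 6.8/2.0 : 18.1/2.0 = 1:3.40:9.05


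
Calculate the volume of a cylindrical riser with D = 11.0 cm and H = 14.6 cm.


Formula: V = pi * (D/2)^2 * H  (cylinder volume)
Radius = D/2 = 11.0/2 = 5.5 cm
V = pi * 5.5^2 * 14.6 = 1387.4844 cm^3

Final answer: 1387.4844 cm^3


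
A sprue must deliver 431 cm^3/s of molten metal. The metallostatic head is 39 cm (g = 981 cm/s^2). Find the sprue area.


Formula: v = sqrt(2*g*h), A = Q/v
Velocity: v = sqrt(2 * 981 * 39) = sqrt(76518) = 276.6189 cm/s
Sprue area: A = Q / v = 431 / 276.6189 = 1.5581 cm^2

Answer: 1.5581 cm^2


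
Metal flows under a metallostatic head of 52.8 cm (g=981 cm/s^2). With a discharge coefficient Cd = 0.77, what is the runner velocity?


Formula: v = Cd * sqrt(2 * g * h)  (Torricelli with discharge coefficient)
2*g*h = 2 * 981 * 52.8 = 103593.6 cm^2/s^2
sqrt(103593.6) = 321.85960 cm/s
v = 0.77 * 321.85960 = 247.8319 cm/s

247.8319 cm/s


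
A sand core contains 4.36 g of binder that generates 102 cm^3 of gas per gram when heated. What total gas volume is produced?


Formula: V_gas = W_binder * gas_evolution_rate
V = 4.36 g * 102 cm^3/g = 444.7200 cm^3


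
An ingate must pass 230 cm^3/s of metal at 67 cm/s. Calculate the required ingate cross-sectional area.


Formula: A_ingate = Q / v  (continuity equation)
A = 230 cm^3/s / 67 cm/s = 3.4328 cm^2

Answer: 3.4328 cm^2


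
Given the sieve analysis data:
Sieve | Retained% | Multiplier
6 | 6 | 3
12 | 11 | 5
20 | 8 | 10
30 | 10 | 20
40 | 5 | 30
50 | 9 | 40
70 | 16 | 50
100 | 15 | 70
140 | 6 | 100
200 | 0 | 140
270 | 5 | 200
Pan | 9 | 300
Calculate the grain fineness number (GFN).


Formula: GFN = sum(pct * multiplier) / sum(pct)
sum(pct * multiplier) = 7013
sum(pct) = 100
GFN = 7013 / 100 = 70.13

Final answer: 70.13


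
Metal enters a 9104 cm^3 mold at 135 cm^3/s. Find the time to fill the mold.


Formula: t_fill = V_mold / Q_flow
t = 9104 cm^3 / 135 cm^3/s = 67.4370 s

Answer: 67.4370 s


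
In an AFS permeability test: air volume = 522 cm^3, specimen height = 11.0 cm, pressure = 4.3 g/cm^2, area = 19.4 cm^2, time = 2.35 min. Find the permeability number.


Formula: Permeability Number P = (V * H) / (p * A * t)
Numerator: V * H = 522 * 11.0 = 5742.0
Denominator: p * A * t = 4.3 * 19.4 * 2.35 = 196.037
P = 5742.0 / 196.037 = 29.2904

Final answer: 29.2904


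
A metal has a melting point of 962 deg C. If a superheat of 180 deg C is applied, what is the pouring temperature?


Formula: T_pour = T_melt + Superheat
T_pour = 962 + 180 = 1142 deg C

Answer: 1142 deg C
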